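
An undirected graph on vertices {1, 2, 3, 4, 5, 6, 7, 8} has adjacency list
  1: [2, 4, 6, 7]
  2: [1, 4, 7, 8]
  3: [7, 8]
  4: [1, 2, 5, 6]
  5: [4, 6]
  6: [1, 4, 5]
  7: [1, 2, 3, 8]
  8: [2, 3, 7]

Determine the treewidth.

2

A width-2 tree decomposition is:
Bags: B1 = {2, 7, 8}  B2 = {3, 7, 8}  B3 = {1, 2, 7}  B4 = {1, 2, 4}  B5 = {1, 4, 6}  B6 = {4, 5, 6}
Tree: B1–B2, B1–B3, B3–B4, B4–B5, B5–B6
Every bag has size at most 3, so the width is 3 − 1 = 2 and tw(G) ≤ 2. Conversely, {2, 7, 8} is a clique of size 3, and the vertices of any clique must share a bag in every tree decomposition; so some bag has ≥ 3 vertices and tw(G) ≥ 2. Hence tw(G) = 2 exactly.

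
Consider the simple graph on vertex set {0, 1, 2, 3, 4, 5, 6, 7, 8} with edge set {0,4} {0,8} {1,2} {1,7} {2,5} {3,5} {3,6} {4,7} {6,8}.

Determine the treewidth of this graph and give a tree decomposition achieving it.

Treewidth 2.
One optimal decomposition is:
Bags: B1 = {0, 6, 8}  B2 = {0, 4, 6}  B3 = {4, 6, 7}  B4 = {1, 6, 7}  B5 = {1, 2, 6}  B6 = {2, 5, 6}  B7 = {3, 5, 6}
Tree: B1–B2, B2–B3, B3–B4, B4–B5, B5–B6, B6–B7

The largest bag has 3 vertices, giving width 2; this decomposition certifies tw(G) ≤ 2. The edges 6–8–0–4–7–1–2–5–3–6 form a cycle, so G is not a tree and its treewidth is at least 2. Hence tw(G) = 2 exactly.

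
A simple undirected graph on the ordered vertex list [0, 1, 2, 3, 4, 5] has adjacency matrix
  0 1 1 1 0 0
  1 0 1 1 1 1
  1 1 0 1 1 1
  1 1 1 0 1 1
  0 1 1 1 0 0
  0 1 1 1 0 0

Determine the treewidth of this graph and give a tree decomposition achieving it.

Treewidth 3.
One such decomposition:
Bags: B1 = {1, 2, 3, 5}  B2 = {1, 2, 3, 4}  B3 = {0, 1, 2, 3}
Tree: B1–B2, B1–B3

Every bag has size at most 4, so the width is 4 − 1 = 3 and tw(G) ≤ 3. For the lower bound, the 4 vertices {0, 1, 2, 3} are pairwise adjacent, and any tree decomposition puts a clique entirely inside one bag — forcing width ≥ 3. Therefore the treewidth is 3.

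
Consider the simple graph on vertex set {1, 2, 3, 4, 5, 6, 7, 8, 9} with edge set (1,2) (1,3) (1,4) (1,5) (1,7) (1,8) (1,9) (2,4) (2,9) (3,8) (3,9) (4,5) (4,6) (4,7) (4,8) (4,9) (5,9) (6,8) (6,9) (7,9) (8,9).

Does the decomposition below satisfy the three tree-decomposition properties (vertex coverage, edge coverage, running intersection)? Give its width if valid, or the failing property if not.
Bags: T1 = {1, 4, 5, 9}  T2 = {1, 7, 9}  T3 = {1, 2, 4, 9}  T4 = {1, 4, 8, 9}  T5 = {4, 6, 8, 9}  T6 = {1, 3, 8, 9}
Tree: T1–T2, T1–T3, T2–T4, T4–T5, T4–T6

A tree decomposition must satisfy three properties: every vertex lies in some bag; for every edge, both endpoints lie together in some bag; and for every vertex, the bags containing it form a connected subtree. Here edge (4,7) lies in no bag, so the decomposition is invalid.

No — edge (4,7) lies in no bag.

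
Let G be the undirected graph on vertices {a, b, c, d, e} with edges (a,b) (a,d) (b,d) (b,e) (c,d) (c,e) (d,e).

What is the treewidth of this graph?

A width-2 tree decomposition is:
Bags: B1 = {b, d, e}  B2 = {a, b, d}  B3 = {c, d, e}
Tree: B1–B2, B1–B3
The largest bag has 3 vertices, giving width 2; this decomposition certifies tw(G) ≤ 2. Conversely, {c, d, e} is a clique of size 3, and the vertices of any clique must share a bag in every tree decomposition; so some bag has ≥ 3 vertices and tw(G) ≥ 2. The upper and lower bounds meet at 2, so that is the treewidth.

2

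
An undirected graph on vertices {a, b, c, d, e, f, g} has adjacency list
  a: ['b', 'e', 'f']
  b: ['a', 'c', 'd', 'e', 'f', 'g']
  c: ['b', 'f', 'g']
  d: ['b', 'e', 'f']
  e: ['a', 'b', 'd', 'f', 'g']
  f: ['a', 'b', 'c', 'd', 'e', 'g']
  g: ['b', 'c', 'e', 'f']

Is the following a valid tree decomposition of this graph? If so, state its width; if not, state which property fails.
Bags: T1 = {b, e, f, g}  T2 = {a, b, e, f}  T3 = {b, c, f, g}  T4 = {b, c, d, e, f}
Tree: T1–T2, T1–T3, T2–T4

A tree decomposition must satisfy three properties: every vertex lies in some bag; for every edge, both endpoints lie together in some bag; and for every vertex, the bags containing it form a connected subtree. Here bags containing vertex c are not connected in the tree, so the decomposition is invalid.

No — bags containing vertex c are not connected in the tree.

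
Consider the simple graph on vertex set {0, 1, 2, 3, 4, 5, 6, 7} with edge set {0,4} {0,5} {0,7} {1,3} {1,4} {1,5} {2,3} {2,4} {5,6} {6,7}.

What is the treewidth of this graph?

2

A width-2 tree decomposition is:
Bags: B1 = {2, 3, 4}  B2 = {1, 3, 4}  B3 = {0, 1, 4}  B4 = {0, 1, 5}  B5 = {0, 5, 7}  B6 = {5, 6, 7}
Tree: B1–B2, B2–B3, B3–B4, B4–B5, B5–B6
Each bag holds 3 vertices, so the decomposition has width 2, which upper-bounds the treewidth. The edges 2–3–1–4–2 form a cycle, so G is not a tree and its treewidth is at least 2. Combining the bounds, tw(G) = 2.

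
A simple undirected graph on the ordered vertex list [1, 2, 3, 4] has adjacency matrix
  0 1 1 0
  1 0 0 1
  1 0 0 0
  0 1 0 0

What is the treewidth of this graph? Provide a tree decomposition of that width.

Treewidth 1.
Bags: B1 = {2, 4}  B2 = {1, 2}  B3 = {1, 3}
Tree: B1–B2, B2–B3

Each bag holds 2 vertices, so the decomposition has width 1, which upper-bounds the treewidth. Any graph with an edge has treewidth ≥ 1, and G has the edge 4–2. The upper and lower bounds meet at 1, so that is the treewidth.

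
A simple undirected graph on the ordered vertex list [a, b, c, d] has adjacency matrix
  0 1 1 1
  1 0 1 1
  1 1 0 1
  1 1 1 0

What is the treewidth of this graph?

A width-3 tree decomposition is:
Bags: B1 = {a, b, c, d}
Tree: (single bag)
A single bag containing all 4 vertices is trivially a valid decomposition of width 3. On the other hand G contains the 4-clique {a, b, c, d}. A clique must lie in a single bag of any decomposition, so no decomposition can have width below 3. Combining the bounds, tw(G) = 3.

3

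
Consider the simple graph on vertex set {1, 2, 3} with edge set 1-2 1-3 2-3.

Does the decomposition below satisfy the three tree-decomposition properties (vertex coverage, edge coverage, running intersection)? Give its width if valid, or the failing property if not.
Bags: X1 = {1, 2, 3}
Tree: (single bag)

Vertex coverage: the bags together contain {1, 2, 3}, the full vertex set. Edge coverage: each edge of G has both endpoints in at least one bag. Running intersection: for every vertex, the bags containing it form a connected subtree. All three properties hold, so this is a valid tree decomposition of width max|bag| − 1 = 2, and hence tw(G) ≤ 2.

Yes; width 2.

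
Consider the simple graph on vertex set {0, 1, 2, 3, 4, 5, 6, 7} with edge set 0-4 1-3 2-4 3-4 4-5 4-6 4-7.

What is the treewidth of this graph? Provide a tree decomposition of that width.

Treewidth 1.
One optimal decomposition is:
Bags: B1 = {2, 4}  B2 = {0, 4}  B3 = {4, 5}  B4 = {3, 4}  B5 = {1, 3}  B6 = {4, 7}  B7 = {4, 6}
Tree: B1–B2, B1–B3, B2–B4, B4–B5, B1–B6, B2–B7

Every bag has size at most 2, so the width is 2 − 1 = 1 and tw(G) ≤ 1. G has an edge, so its treewidth is at least 1. The upper and lower bounds meet at 1, so that is the treewidth.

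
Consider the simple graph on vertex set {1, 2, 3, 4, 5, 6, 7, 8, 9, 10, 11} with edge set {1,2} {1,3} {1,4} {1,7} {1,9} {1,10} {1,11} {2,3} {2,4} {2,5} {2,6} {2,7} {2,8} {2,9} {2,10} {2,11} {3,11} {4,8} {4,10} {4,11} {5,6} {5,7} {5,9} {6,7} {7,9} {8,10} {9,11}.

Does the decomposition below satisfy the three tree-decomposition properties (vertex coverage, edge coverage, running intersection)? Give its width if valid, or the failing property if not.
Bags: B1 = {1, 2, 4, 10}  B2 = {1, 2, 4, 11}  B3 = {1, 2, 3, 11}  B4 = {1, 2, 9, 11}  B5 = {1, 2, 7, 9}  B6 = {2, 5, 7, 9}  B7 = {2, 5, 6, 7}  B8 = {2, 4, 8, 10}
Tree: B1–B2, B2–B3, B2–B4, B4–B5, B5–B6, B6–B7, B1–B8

Vertex coverage: the bags together contain {1, 2, 3, 4, 5, 6, 7, 8, 9, 10, 11}, the full vertex set. Edge coverage: each edge of G has both endpoints in at least one bag. Running intersection: for every vertex, the bags containing it form a connected subtree. All three properties hold, so this is a valid tree decomposition of width max|bag| − 1 = 3, and hence tw(G) ≤ 3.

Yes; width 3.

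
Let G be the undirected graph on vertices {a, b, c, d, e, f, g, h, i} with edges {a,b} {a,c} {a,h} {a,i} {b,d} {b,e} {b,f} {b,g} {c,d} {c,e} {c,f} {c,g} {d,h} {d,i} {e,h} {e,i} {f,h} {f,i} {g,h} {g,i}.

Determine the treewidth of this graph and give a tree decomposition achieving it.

Each bag holds 5 vertices, so the decomposition has width 4, which upper-bounds the treewidth. For the lower bound: the 5 vertex sets {f,i}, {e,h}, {c,d}, {b}, {g} are disjoint, each induces a connected subgraph, and every pair is joined by at least one edge of G. Contracting each set to a single vertex therefore yields K_{5} as a minor, and since treewidth is minor-monotone, tw(G) ≥ tw(K_{5}) = 4. The upper and lower bounds meet at 4, so that is the treewidth.

Treewidth 4.
Bags: B1 = {b, c, f, h, i}  B2 = {b, c, e, h, i}  B3 = {b, c, d, h, i}  B4 = {b, c, g, h, i}  B5 = {a, b, c, h, i}
Tree: B1–B2, B2–B3, B3–B4, B4–B5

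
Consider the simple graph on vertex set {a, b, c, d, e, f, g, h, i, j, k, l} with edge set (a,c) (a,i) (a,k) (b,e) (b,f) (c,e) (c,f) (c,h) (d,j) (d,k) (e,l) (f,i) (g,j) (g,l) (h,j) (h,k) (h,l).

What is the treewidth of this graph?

A width-3 tree decomposition is:
Bags: B1 = {d, g, j, k}  B2 = {g, h, j, k}  B3 = {g, h, k, l}  B4 = {a, h, k, l}  B5 = {a, c, h, l}  B6 = {a, c, e, l}  B7 = {a, c, e, i}  B8 = {c, e, f, i}  B9 = {b, e, f, i}
Tree: B1–B2, B2–B3, B3–B4, B4–B5, B5–B6, B6–B7, B7–B8, B8–B9
Each bag holds 4 vertices, so the decomposition has width 3, which upper-bounds the treewidth. For the lower bound: the 4 vertex sets {d,g,j}, {k}, {h}, {a,c,e,l} are disjoint, each induces a connected subgraph, and every pair is joined by at least one edge of G. Contracting each set to a single vertex therefore yields K_{4} as a minor, and since treewidth is minor-monotone, tw(G) ≥ tw(K_{4}) = 3. Hence tw(G) = 3 exactly.

3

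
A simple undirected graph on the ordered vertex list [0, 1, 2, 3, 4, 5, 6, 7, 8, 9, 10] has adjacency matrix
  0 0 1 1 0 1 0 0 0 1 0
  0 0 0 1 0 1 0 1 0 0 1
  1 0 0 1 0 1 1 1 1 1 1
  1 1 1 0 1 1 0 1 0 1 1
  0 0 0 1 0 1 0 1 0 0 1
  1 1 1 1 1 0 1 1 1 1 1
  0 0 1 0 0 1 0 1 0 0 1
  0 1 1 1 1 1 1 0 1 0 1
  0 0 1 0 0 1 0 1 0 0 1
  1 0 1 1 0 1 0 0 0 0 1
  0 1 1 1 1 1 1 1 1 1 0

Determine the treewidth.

A width-4 tree decomposition is:
Bags: B1 = {2, 3, 5, 7, 10}  B2 = {2, 3, 5, 9, 10}  B3 = {2, 5, 6, 7, 10}  B4 = {3, 4, 5, 7, 10}  B5 = {2, 5, 7, 8, 10}  B6 = {1, 3, 5, 7, 10}  B7 = {0, 2, 3, 5, 9}
Tree: B1–B2, B1–B3, B1–B4, B3–B5, B1–B6, B2–B7
The largest bag has 5 vertices, giving width 4; this decomposition certifies tw(G) ≤ 4. On the other hand G contains the 5-clique {0, 2, 3, 5, 9}. A clique must lie in a single bag of any decomposition, so no decomposition can have width below 4. Therefore the treewidth is 4.

4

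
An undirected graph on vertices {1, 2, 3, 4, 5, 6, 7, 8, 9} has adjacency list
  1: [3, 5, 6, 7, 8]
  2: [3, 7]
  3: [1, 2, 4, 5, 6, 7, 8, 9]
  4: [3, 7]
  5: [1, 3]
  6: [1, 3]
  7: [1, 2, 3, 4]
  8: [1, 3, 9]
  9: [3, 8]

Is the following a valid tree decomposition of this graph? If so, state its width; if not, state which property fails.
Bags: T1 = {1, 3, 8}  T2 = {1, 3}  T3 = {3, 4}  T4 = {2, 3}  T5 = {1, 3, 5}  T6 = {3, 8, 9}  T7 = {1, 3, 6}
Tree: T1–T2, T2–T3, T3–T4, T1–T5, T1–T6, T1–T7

A tree decomposition must satisfy three properties: every vertex lies in some bag; for every edge, both endpoints lie together in some bag; and for every vertex, the bags containing it form a connected subtree. Here vertex 7 appears in no bag, so the decomposition is invalid.

No — vertex 7 appears in no bag.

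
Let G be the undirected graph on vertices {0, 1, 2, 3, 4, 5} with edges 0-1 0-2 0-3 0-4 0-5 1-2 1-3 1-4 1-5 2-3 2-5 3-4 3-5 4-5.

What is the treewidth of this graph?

A width-4 tree decomposition is:
Bags: B1 = {0, 1, 3, 4, 5}  B2 = {0, 1, 2, 3, 5}
Tree: B1–B2
Each bag holds 5 vertices, so the decomposition has width 4, which upper-bounds the treewidth. On the other hand G contains the 5-clique {0, 1, 2, 3, 5}. A clique must lie in a single bag of any decomposition, so no decomposition can have width below 4. Combining the bounds, tw(G) = 4.

4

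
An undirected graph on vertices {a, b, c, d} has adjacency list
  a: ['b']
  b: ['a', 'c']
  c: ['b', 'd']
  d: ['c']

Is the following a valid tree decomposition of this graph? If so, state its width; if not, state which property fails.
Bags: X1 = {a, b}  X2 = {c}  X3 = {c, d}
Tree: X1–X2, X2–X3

A tree decomposition must satisfy three properties: every vertex lies in some bag; for every edge, both endpoints lie together in some bag; and for every vertex, the bags containing it form a connected subtree. Here edge (b,c) lies in no bag, so the decomposition is invalid.

No — edge (b,c) lies in no bag.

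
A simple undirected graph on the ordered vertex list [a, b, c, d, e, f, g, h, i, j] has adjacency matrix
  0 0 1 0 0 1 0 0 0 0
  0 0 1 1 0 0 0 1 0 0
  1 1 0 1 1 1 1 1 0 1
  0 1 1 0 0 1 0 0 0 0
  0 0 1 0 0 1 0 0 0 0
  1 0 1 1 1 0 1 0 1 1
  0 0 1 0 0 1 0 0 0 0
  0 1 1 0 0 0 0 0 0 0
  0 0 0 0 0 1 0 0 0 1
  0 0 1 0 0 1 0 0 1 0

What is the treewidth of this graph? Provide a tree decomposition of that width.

Treewidth 2.
Bags: B1 = {c, e, f}  B2 = {c, f, g}  B3 = {c, f, j}  B4 = {f, i, j}  B5 = {c, d, f}  B6 = {b, c, d}  B7 = {b, c, h}  B8 = {a, c, f}
Tree: B1–B2, B1–B3, B3–B4, B3–B5, B5–B6, B6–B7, B3–B8

Each bag holds 3 vertices, so the decomposition has width 2, which upper-bounds the treewidth. For the lower bound, the 3 vertices {b, c, h} are pairwise adjacent, and any tree decomposition puts a clique entirely inside one bag — forcing width ≥ 2. Combining the bounds, tw(G) = 2.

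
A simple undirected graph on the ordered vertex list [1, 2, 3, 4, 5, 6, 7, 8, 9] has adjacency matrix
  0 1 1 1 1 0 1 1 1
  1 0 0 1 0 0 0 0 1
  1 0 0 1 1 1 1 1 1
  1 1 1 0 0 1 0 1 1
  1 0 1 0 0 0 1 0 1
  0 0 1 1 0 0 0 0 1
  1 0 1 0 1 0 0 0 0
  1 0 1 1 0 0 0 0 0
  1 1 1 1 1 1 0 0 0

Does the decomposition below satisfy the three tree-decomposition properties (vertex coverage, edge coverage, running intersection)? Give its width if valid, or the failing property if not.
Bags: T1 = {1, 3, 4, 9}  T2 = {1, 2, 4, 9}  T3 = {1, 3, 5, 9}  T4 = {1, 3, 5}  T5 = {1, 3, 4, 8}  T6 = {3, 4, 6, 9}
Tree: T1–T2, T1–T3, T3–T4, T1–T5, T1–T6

No — vertex 7 appears in no bag.

A tree decomposition must satisfy three properties: every vertex lies in some bag; for every edge, both endpoints lie together in some bag; and for every vertex, the bags containing it form a connected subtree. Here vertex 7 appears in no bag, so the decomposition is invalid.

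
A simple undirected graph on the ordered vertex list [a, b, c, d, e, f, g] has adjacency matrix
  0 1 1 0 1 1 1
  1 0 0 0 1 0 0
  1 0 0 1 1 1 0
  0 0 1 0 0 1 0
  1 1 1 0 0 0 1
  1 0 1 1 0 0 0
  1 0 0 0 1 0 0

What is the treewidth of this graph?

A width-2 tree decomposition is:
Bags: B1 = {a, e, g}  B2 = {a, c, e}  B3 = {a, c, f}  B4 = {a, b, e}  B5 = {c, d, f}
Tree: B1–B2, B2–B3, B2–B4, B3–B5
The largest bag has 3 vertices, giving width 2; this decomposition certifies tw(G) ≤ 2. For the lower bound, the 3 vertices {c, d, f} are pairwise adjacent, and any tree decomposition puts a clique entirely inside one bag — forcing width ≥ 2. Combining the bounds, tw(G) = 2.

2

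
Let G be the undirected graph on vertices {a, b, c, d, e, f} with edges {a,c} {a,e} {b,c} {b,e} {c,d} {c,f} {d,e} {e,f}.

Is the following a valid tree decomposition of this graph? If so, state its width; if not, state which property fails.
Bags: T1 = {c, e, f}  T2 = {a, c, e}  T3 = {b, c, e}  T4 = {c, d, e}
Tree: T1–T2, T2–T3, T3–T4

Yes; width 2.

Vertex coverage: the bags together contain {a, b, c, d, e, f}, the full vertex set. Edge coverage: each edge of G has both endpoints in at least one bag. Running intersection: for every vertex, the bags containing it form a connected subtree. All three properties hold, so this is a valid tree decomposition of width max|bag| − 1 = 2, and hence tw(G) ≤ 2.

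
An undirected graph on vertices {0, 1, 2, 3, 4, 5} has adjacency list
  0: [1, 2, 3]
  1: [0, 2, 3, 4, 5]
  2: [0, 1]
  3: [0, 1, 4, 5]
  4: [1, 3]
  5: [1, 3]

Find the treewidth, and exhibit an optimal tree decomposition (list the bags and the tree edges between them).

Treewidth 2.
One optimal decomposition is:
Bags: B1 = {1, 3, 4}  B2 = {0, 1, 3}  B3 = {1, 3, 5}  B4 = {0, 1, 2}
Tree: B1–B2, B2–B3, B2–B4

Every bag has size at most 3, so the width is 3 − 1 = 2 and tw(G) ≤ 2. On the other hand G contains the 3-clique {0, 1, 2}. A clique must lie in a single bag of any decomposition, so no decomposition can have width below 2. Hence tw(G) = 2 exactly.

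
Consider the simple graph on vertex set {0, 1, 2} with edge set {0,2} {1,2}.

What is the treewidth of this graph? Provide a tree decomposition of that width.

Each bag holds 2 vertices, so the decomposition has width 1, which upper-bounds the treewidth. G has an edge, so its treewidth is at least 1. Therefore the treewidth is 1.

Treewidth 1.
Bags: B1 = {1, 2}  B2 = {0, 2}
Tree: B1–B2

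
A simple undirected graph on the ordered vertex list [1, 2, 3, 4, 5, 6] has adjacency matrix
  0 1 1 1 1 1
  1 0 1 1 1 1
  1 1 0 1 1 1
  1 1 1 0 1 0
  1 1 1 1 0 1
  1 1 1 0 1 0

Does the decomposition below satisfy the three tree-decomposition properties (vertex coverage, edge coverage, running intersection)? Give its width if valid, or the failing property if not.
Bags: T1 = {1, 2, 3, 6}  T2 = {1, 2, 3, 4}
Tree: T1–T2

A tree decomposition must satisfy three properties: every vertex lies in some bag; for every edge, both endpoints lie together in some bag; and for every vertex, the bags containing it form a connected subtree. Here vertex 5 appears in no bag, so the decomposition is invalid.

No — vertex 5 appears in no bag.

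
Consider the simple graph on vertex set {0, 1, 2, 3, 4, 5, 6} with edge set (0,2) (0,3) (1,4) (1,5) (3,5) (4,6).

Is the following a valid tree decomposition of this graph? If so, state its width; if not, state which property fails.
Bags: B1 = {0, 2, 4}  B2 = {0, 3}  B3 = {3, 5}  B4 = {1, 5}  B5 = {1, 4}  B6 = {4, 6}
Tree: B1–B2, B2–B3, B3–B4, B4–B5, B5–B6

A tree decomposition must satisfy three properties: every vertex lies in some bag; for every edge, both endpoints lie together in some bag; and for every vertex, the bags containing it form a connected subtree. Here bags containing vertex 4 are not connected in the tree, so the decomposition is invalid.

No — bags containing vertex 4 are not connected in the tree.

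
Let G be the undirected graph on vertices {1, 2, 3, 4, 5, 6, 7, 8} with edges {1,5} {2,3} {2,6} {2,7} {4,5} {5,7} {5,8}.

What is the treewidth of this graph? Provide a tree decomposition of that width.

Treewidth 1.
One optimal decomposition is:
Bags: B1 = {2, 7}  B2 = {5, 7}  B3 = {2, 3}  B4 = {4, 5}  B5 = {5, 8}  B6 = {1, 5}  B7 = {2, 6}
Tree: B1–B2, B1–B3, B2–B4, B2–B5, B4–B6, B1–B7

Each bag holds 2 vertices, so the decomposition has width 1, which upper-bounds the treewidth. Since G has at least one edge (e.g. 7–2), it is not an edgeless graph, so tw(G) ≥ 1. Combining the bounds, tw(G) = 1.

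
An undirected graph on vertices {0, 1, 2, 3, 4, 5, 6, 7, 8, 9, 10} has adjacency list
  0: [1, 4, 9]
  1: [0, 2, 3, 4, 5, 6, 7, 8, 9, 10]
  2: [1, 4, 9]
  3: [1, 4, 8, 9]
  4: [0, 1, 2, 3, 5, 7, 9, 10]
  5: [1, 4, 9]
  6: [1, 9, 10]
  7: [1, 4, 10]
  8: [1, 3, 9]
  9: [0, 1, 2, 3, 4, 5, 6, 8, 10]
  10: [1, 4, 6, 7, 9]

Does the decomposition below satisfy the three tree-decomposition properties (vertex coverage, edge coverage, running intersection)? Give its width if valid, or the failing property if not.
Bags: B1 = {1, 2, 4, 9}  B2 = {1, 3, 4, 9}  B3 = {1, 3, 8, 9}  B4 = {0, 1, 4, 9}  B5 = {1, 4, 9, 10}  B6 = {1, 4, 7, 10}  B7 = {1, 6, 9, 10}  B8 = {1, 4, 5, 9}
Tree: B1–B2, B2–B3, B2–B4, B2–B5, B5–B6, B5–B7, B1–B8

Yes; width 3.

Checking the three conditions: (i) the bags cover all of {0, 1, 2, 3, 4, 5, 6, 7, 8, 9, 10}; (ii) for each edge, some bag contains both endpoints; (iii) the bags containing any fixed vertex form a subtree. All hold, so the decomposition is valid with width 4 − 1 = 3.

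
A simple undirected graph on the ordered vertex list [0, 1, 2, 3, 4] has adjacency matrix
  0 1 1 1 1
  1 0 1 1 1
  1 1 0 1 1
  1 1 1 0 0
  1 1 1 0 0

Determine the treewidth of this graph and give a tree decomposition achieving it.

The largest bag has 4 vertices, giving width 3; this decomposition certifies tw(G) ≤ 3. For the lower bound, the 4 vertices {0, 1, 2, 3} are pairwise adjacent, and any tree decomposition puts a clique entirely inside one bag — forcing width ≥ 3. Combining the bounds, tw(G) = 3.

Treewidth 3.
Bags: B1 = {0, 1, 2, 3}  B2 = {0, 1, 2, 4}
Tree: B1–B2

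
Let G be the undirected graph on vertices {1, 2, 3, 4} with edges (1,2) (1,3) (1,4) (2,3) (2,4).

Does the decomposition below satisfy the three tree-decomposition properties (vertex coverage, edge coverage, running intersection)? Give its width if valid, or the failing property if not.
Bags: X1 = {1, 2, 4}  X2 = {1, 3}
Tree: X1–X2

A tree decomposition must satisfy three properties: every vertex lies in some bag; for every edge, both endpoints lie together in some bag; and for every vertex, the bags containing it form a connected subtree. Here edge (2,3) lies in no bag, so the decomposition is invalid.

No — edge (2,3) lies in no bag.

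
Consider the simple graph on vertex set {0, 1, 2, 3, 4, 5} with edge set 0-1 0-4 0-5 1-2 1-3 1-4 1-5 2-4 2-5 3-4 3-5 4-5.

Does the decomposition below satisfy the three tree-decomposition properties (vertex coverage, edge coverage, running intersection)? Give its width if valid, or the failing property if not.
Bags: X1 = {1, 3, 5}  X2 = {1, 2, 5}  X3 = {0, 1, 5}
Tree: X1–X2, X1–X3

No — vertex 4 appears in no bag.

A tree decomposition must satisfy three properties: every vertex lies in some bag; for every edge, both endpoints lie together in some bag; and for every vertex, the bags containing it form a connected subtree. Here vertex 4 appears in no bag, so the decomposition is invalid.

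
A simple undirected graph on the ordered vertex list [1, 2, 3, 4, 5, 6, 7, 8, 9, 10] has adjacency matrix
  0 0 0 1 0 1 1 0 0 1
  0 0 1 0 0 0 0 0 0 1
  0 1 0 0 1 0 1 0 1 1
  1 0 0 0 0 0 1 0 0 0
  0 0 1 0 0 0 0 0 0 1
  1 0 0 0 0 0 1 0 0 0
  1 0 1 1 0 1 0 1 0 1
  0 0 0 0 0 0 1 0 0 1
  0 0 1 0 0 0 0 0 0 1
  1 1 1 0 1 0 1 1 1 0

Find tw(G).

2

A width-2 tree decomposition is:
Bags: B1 = {1, 4, 7}  B2 = {1, 7, 10}  B3 = {7, 8, 10}  B4 = {3, 7, 10}  B5 = {3, 9, 10}  B6 = {3, 5, 10}  B7 = {1, 6, 7}  B8 = {2, 3, 10}
Tree: B1–B2, B2–B3, B3–B4, B4–B5, B4–B6, B1–B7, B5–B8
Each bag holds 3 vertices, so the decomposition has width 2, which upper-bounds the treewidth. On the other hand G contains the 3-clique {7, 8, 10}. A clique must lie in a single bag of any decomposition, so no decomposition can have width below 2. The upper and lower bounds meet at 2, so that is the treewidth.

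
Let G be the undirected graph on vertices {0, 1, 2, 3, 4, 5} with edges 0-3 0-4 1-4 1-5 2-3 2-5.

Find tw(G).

2

A width-2 tree decomposition is:
Bags: B1 = {1, 2, 5}  B2 = {1, 2, 3}  B3 = {0, 1, 3}  B4 = {0, 1, 4}
Tree: B1–B2, B2–B3, B3–B4
Each bag holds 3 vertices, so the decomposition has width 2, which upper-bounds the treewidth. The edges 1–5–2–3–0–4–1 form a cycle, so G is not a tree and its treewidth is at least 2. Combining the bounds, tw(G) = 2.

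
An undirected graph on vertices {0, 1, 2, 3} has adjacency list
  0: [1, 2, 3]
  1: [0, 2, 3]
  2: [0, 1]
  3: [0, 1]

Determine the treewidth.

A width-2 tree decomposition is:
Bags: B1 = {0, 1, 2}  B2 = {0, 1, 3}
Tree: B1–B2
Every bag has size at most 3, so the width is 3 − 1 = 2 and tw(G) ≤ 2. For the lower bound, the 3 vertices {0, 1, 2} are pairwise adjacent, and any tree decomposition puts a clique entirely inside one bag — forcing width ≥ 2. Therefore the treewidth is 2.

2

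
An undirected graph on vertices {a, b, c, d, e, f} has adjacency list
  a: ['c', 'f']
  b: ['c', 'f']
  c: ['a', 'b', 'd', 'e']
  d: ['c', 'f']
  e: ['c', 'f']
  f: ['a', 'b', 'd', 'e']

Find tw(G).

A width-2 tree decomposition is:
Bags: B1 = {c, d, f}  B2 = {a, c, f}  B3 = {c, e, f}  B4 = {b, c, f}
Tree: B1–B2, B2–B3, B3–B4
Every bag has size at most 3, so the width is 3 − 1 = 2 and tw(G) ≤ 2. For the lower bound, G contains the cycle c–d–f–a–c, so G is not a forest; only forests have treewidth ≤ 1, hence tw(G) ≥ 2. Hence tw(G) = 2 exactly.

2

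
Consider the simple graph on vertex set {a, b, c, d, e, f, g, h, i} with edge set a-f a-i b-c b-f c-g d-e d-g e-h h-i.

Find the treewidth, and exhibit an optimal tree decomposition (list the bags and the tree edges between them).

Treewidth 2.
Bags: B1 = {a, h, i}  B2 = {a, f, h}  B3 = {b, f, h}  B4 = {b, c, h}  B5 = {c, g, h}  B6 = {d, g, h}  B7 = {d, e, h}
Tree: B1–B2, B2–B3, B3–B4, B4–B5, B5–B6, B6–B7

Every bag has size at most 3, so the width is 3 − 1 = 2 and tw(G) ≤ 2. For the lower bound, G contains the cycle h–i–a–f–b–c–g–d–e–h, so G is not a forest; only forests have treewidth ≤ 1, hence tw(G) ≥ 2. The upper and lower bounds meet at 2, so that is the treewidth.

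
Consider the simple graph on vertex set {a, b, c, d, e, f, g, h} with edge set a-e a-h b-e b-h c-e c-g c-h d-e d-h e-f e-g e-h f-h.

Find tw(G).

A width-2 tree decomposition is:
Bags: B1 = {c, e, g}  B2 = {c, e, h}  B3 = {d, e, h}  B4 = {a, e, h}  B5 = {b, e, h}  B6 = {e, f, h}
Tree: B1–B2, B2–B3, B3–B4, B3–B5, B4–B6
Each bag holds 3 vertices, so the decomposition has width 2, which upper-bounds the treewidth. Conversely, {c, e, g} is a clique of size 3, and the vertices of any clique must share a bag in every tree decomposition; so some bag has ≥ 3 vertices and tw(G) ≥ 2. Combining the bounds, tw(G) = 2.

2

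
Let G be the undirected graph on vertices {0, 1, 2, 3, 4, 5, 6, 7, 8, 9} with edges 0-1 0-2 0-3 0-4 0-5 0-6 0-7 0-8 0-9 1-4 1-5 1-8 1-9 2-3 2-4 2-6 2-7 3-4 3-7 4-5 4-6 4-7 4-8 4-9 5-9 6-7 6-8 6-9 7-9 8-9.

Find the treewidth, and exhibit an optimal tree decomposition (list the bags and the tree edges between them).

Each bag holds 5 vertices, so the decomposition has width 4, which upper-bounds the treewidth. On the other hand G contains the 5-clique {0, 1, 4, 8, 9}. A clique must lie in a single bag of any decomposition, so no decomposition can have width below 4. Hence tw(G) = 4 exactly.

Treewidth 4.
One such decomposition:
Bags: B1 = {0, 1, 4, 8, 9}  B2 = {0, 4, 6, 8, 9}  B3 = {0, 4, 6, 7, 9}  B4 = {0, 2, 4, 6, 7}  B5 = {0, 1, 4, 5, 9}  B6 = {0, 2, 3, 4, 7}
Tree: B1–B2, B2–B3, B3–B4, B1–B5, B4–B6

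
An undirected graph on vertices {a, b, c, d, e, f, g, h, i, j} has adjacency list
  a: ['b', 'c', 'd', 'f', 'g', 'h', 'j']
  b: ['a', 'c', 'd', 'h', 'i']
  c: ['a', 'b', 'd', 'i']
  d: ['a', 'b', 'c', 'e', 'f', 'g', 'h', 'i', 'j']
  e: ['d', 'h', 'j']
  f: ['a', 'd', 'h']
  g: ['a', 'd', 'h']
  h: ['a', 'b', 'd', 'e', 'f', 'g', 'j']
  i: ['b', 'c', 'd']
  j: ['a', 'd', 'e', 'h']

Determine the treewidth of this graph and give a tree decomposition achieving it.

Every bag has size at most 4, so the width is 4 − 1 = 3 and tw(G) ≤ 3. Conversely, {d, e, h, j} is a clique of size 4, and the vertices of any clique must share a bag in every tree decomposition; so some bag has ≥ 4 vertices and tw(G) ≥ 3. The upper and lower bounds meet at 3, so that is the treewidth.

Treewidth 3.
One such decomposition:
Bags: B1 = {a, b, c, d}  B2 = {a, b, d, h}  B3 = {a, d, f, h}  B4 = {b, c, d, i}  B5 = {a, d, g, h}  B6 = {a, d, h, j}  B7 = {d, e, h, j}
Tree: B1–B2, B2–B3, B1–B4, B3–B5, B2–B6, B6–B7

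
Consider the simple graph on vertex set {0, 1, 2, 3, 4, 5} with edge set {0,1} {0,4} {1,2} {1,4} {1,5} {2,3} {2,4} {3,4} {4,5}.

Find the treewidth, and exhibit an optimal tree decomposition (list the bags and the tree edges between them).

Treewidth 2.
One such decomposition:
Bags: B1 = {1, 4, 5}  B2 = {1, 2, 4}  B3 = {2, 3, 4}  B4 = {0, 1, 4}
Tree: B1–B2, B2–B3, B1–B4

The largest bag has 3 vertices, giving width 2; this decomposition certifies tw(G) ≤ 2. Conversely, {0, 1, 4} is a clique of size 3, and the vertices of any clique must share a bag in every tree decomposition; so some bag has ≥ 3 vertices and tw(G) ≥ 2. Hence tw(G) = 2 exactly.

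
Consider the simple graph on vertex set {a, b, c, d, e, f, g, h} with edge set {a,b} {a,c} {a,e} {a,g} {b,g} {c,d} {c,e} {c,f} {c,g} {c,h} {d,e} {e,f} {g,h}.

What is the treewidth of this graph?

2

A width-2 tree decomposition is:
Bags: B1 = {a, c, g}  B2 = {c, g, h}  B3 = {a, c, e}  B4 = {a, b, g}  B5 = {c, e, f}  B6 = {c, d, e}
Tree: B1–B2, B1–B3, B1–B4, B3–B5, B3–B6
Each bag holds 3 vertices, so the decomposition has width 2, which upper-bounds the treewidth. Conversely, {c, g, h} is a clique of size 3, and the vertices of any clique must share a bag in every tree decomposition; so some bag has ≥ 3 vertices and tw(G) ≥ 2. Hence tw(G) = 2 exactly.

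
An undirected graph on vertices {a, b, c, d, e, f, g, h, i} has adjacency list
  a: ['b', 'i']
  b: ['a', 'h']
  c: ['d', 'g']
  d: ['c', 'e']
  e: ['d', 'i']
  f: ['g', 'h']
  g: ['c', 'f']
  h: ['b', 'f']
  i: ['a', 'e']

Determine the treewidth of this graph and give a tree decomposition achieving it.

Each bag holds 3 vertices, so the decomposition has width 2, which upper-bounds the treewidth. Since g–c–d–e–i–a–b–h–f–g is a cycle in G, G is not acyclic. Forests are exactly the graphs of treewidth ≤ 1, so tw(G) ≥ 2. The upper and lower bounds meet at 2, so that is the treewidth.

Treewidth 2.
One optimal decomposition is:
Bags: B1 = {c, d, g}  B2 = {d, e, g}  B3 = {e, g, i}  B4 = {a, g, i}  B5 = {a, b, g}  B6 = {b, g, h}  B7 = {f, g, h}
Tree: B1–B2, B2–B3, B3–B4, B4–B5, B5–B6, B6–B7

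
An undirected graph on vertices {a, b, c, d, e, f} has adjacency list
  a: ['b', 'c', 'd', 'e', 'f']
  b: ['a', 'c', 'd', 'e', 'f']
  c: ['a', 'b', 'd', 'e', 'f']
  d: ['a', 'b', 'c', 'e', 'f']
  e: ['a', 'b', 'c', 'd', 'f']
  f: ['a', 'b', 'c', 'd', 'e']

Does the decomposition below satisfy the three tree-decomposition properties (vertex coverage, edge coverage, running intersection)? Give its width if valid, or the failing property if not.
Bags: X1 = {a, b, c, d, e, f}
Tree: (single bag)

Yes; width 5.

Every vertex of G appears in some bag (union = {a, b, c, d, e, f}); every edge is covered by a bag; and for each vertex v the set of bags containing v is connected in the bag tree. The decomposition is therefore valid. The largest bag has 6 vertices, so the width is 5.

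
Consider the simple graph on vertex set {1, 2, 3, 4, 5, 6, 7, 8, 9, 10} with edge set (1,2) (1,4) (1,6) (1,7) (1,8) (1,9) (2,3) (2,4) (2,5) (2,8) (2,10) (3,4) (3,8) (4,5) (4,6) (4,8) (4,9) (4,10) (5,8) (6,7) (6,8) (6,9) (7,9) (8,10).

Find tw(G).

3

A width-3 tree decomposition is:
Bags: B1 = {1, 2, 4, 8}  B2 = {1, 4, 6, 8}  B3 = {2, 3, 4, 8}  B4 = {1, 4, 6, 9}  B5 = {1, 6, 7, 9}  B6 = {2, 4, 5, 8}  B7 = {2, 4, 8, 10}
Tree: B1–B2, B1–B3, B2–B4, B4–B5, B1–B6, B6–B7
The largest bag has 4 vertices, giving width 3; this decomposition certifies tw(G) ≤ 3. Conversely, {1, 2, 4, 8} is a clique of size 4, and the vertices of any clique must share a bag in every tree decomposition; so some bag has ≥ 4 vertices and tw(G) ≥ 3. The upper and lower bounds meet at 3, so that is the treewidth.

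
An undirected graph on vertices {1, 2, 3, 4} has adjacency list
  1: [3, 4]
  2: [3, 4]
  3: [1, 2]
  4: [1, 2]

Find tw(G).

A width-2 tree decomposition is:
Bags: B1 = {1, 3, 4}  B2 = {2, 3, 4}
Tree: B1–B2
Every bag has size at most 3, so the width is 3 − 1 = 2 and tw(G) ≤ 2. Since 4–1–3–2–4 is a cycle in G, G is not acyclic. Forests are exactly the graphs of treewidth ≤ 1, so tw(G) ≥ 2. The upper and lower bounds meet at 2, so that is the treewidth.

2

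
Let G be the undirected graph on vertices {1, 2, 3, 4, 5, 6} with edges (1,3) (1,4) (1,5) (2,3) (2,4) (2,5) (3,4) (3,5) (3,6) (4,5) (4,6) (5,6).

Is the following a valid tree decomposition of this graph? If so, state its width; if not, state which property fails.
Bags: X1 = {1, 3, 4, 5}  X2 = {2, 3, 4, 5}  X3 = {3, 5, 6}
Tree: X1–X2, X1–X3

A tree decomposition must satisfy three properties: every vertex lies in some bag; for every edge, both endpoints lie together in some bag; and for every vertex, the bags containing it form a connected subtree. Here edge (4,6) lies in no bag, so the decomposition is invalid.

No — edge (4,6) lies in no bag.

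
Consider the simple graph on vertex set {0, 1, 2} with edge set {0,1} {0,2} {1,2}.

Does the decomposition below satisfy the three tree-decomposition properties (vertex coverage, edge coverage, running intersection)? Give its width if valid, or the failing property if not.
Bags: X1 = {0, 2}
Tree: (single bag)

A tree decomposition must satisfy three properties: every vertex lies in some bag; for every edge, both endpoints lie together in some bag; and for every vertex, the bags containing it form a connected subtree. Here vertex 1 appears in no bag, so the decomposition is invalid.

No — vertex 1 appears in no bag.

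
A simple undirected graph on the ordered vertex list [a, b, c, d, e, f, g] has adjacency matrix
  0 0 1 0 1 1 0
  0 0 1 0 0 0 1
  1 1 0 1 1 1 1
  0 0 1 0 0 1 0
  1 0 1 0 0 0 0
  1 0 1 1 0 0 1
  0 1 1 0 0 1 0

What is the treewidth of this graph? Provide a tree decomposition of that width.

Every bag has size at most 3, so the width is 3 − 1 = 2 and tw(G) ≤ 2. On the other hand G contains the 3-clique {a, c, e}. A clique must lie in a single bag of any decomposition, so no decomposition can have width below 2. Hence tw(G) = 2 exactly.

Treewidth 2.
Bags: B1 = {a, c, f}  B2 = {a, c, e}  B3 = {c, f, g}  B4 = {c, d, f}  B5 = {b, c, g}
Tree: B1–B2, B1–B3, B1–B4, B3–B5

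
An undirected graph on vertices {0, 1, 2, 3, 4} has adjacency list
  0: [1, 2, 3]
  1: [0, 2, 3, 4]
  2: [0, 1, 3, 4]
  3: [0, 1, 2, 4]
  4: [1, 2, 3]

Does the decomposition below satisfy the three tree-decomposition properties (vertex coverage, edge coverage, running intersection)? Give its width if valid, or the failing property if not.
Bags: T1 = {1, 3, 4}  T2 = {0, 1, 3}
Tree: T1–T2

No — vertex 2 appears in no bag.

A tree decomposition must satisfy three properties: every vertex lies in some bag; for every edge, both endpoints lie together in some bag; and for every vertex, the bags containing it form a connected subtree. Here vertex 2 appears in no bag, so the decomposition is invalid.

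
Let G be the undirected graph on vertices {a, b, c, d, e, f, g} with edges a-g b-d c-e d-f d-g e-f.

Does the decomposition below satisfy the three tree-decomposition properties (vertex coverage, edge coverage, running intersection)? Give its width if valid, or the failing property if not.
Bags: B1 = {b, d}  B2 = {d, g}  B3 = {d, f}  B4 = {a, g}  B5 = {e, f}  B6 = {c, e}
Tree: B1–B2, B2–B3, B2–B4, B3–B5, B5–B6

Vertex coverage: the bags together contain {a, b, c, d, e, f, g}, the full vertex set. Edge coverage: each edge of G has both endpoints in at least one bag. Running intersection: for every vertex, the bags containing it form a connected subtree. All three properties hold, so this is a valid tree decomposition of width max|bag| − 1 = 1, and hence tw(G) ≤ 1.

Yes; width 1.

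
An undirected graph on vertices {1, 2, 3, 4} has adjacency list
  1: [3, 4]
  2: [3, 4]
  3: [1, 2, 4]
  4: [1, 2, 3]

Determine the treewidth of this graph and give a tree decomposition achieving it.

Treewidth 2.
One optimal decomposition is:
Bags: B1 = {2, 3, 4}  B2 = {1, 3, 4}
Tree: B1–B2

Every bag has size at most 3, so the width is 3 − 1 = 2 and tw(G) ≤ 2. For the lower bound, the 3 vertices {1, 3, 4} are pairwise adjacent, and any tree decomposition puts a clique entirely inside one bag — forcing width ≥ 2. Hence tw(G) = 2 exactly.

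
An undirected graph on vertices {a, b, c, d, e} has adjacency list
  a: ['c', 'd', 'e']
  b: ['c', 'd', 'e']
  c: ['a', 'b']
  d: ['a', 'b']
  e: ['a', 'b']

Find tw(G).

A width-2 tree decomposition is:
Bags: B1 = {a, b, e}  B2 = {a, b, c}  B3 = {a, b, d}
Tree: B1–B2, B2–B3
The largest bag has 3 vertices, giving width 2; this decomposition certifies tw(G) ≤ 2. The edges e–a–c–b–e form a cycle, so G is not a tree and its treewidth is at least 2. Therefore the treewidth is 2.

2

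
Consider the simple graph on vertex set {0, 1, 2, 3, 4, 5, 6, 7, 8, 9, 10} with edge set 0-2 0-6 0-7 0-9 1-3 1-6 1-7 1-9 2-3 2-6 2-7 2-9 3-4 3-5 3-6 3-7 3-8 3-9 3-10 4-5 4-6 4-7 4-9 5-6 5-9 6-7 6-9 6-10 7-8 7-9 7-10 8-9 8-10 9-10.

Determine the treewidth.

4

A width-4 tree decomposition is:
Bags: B1 = {3, 6, 7, 9, 10}  B2 = {3, 4, 6, 7, 9}  B3 = {3, 4, 5, 6, 9}  B4 = {1, 3, 6, 7, 9}  B5 = {2, 3, 6, 7, 9}  B6 = {3, 7, 8, 9, 10}  B7 = {0, 2, 6, 7, 9}
Tree: B1–B2, B2–B3, B2–B4, B2–B5, B1–B6, B5–B7
The largest bag has 5 vertices, giving width 4; this decomposition certifies tw(G) ≤ 4. For the lower bound, the 5 vertices {0, 2, 6, 7, 9} are pairwise adjacent, and any tree decomposition puts a clique entirely inside one bag — forcing width ≥ 4. Hence tw(G) = 4 exactly.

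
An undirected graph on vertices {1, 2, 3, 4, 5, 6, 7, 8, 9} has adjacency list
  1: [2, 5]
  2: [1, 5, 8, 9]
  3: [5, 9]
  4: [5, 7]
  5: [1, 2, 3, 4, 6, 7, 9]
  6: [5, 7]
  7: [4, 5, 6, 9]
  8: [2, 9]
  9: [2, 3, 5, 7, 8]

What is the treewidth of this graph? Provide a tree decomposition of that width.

Treewidth 2.
One such decomposition:
Bags: B1 = {2, 8, 9}  B2 = {2, 5, 9}  B3 = {3, 5, 9}  B4 = {5, 7, 9}  B5 = {4, 5, 7}  B6 = {1, 2, 5}  B7 = {5, 6, 7}
Tree: B1–B2, B2–B3, B2–B4, B4–B5, B2–B6, B4–B7

Every bag has size at most 3, so the width is 3 − 1 = 2 and tw(G) ≤ 2. On the other hand G contains the 3-clique {2, 8, 9}. A clique must lie in a single bag of any decomposition, so no decomposition can have width below 2. Therefore the treewidth is 2.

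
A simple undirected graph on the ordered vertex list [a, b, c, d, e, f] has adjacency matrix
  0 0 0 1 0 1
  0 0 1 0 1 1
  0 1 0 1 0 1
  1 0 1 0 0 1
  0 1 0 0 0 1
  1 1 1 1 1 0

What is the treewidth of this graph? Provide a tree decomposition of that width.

Treewidth 2.
One optimal decomposition is:
Bags: B1 = {c, d, f}  B2 = {b, c, f}  B3 = {b, e, f}  B4 = {a, d, f}
Tree: B1–B2, B2–B3, B1–B4

Every bag has size at most 3, so the width is 3 − 1 = 2 and tw(G) ≤ 2. For the lower bound, the 3 vertices {c, d, f} are pairwise adjacent, and any tree decomposition puts a clique entirely inside one bag — forcing width ≥ 2. Therefore the treewidth is 2.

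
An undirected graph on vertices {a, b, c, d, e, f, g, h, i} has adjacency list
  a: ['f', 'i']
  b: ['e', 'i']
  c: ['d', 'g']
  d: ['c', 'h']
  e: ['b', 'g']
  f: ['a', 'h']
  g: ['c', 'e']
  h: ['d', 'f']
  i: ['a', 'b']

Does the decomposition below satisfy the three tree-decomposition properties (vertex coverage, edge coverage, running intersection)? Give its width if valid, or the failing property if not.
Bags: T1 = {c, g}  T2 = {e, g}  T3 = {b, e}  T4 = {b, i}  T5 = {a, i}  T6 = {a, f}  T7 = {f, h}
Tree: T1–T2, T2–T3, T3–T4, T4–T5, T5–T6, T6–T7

A tree decomposition must satisfy three properties: every vertex lies in some bag; for every edge, both endpoints lie together in some bag; and for every vertex, the bags containing it form a connected subtree. Here vertex d appears in no bag, so the decomposition is invalid.

No — vertex d appears in no bag.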